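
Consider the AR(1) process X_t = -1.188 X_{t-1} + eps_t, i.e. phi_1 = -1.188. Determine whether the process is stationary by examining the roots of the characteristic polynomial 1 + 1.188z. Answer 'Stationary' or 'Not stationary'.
\text{Not stationary}

The AR(p) characteristic polynomial is P(z) = 1 + 1.188z.
Stationarity requires all roots to lie outside the unit circle, i.e. |z| > 1 for every root.
This is linear in z: 1 + (1.188) z = 0  =>  z = -1/(1.188) = -0.841751,  |z| = 0.841751.
Moduli of all roots: 0.8418.
All moduli strictly greater than 1? No.
Verdict: Not stationary.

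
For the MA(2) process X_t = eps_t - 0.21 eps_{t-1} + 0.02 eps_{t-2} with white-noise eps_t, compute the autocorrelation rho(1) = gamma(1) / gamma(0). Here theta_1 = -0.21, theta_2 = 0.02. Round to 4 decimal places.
\rho(1) = -0.2051

For an MA(q) process with theta_0 = 1, the autocovariance is
  gamma(k) = sigma^2 * sum_{i=0..q-k} theta_i * theta_{i+k},
and rho(k) = gamma(k) / gamma(0). Sigma^2 cancels.
  numerator   = (1)*(-0.21) + (-0.21)*(0.02) = -0.2142.
  denominator = (1)^2 + (-0.21)^2 + (0.02)^2 = 1.0445.
  rho(1) = -0.2142 / 1.0445 = -0.2051.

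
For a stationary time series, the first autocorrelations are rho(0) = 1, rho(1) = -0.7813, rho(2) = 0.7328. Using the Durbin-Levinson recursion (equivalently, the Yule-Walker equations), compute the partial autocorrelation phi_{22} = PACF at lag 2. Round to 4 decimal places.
\phi_{22} = 0.3141

The PACF at lag k is phi_{kk}, the last component of the solution
to the Yule-Walker system G_k phi = r_k where
  (G_k)_{ij} = rho(|i - j|), (r_k)_i = rho(i), i,j = 1..k.
Equivalently, Durbin-Levinson gives phi_{kk} iteratively:
  phi_{11} = rho(1)
  phi_{kk} = [rho(k) - sum_{j=1..k-1} phi_{k-1,j} rho(k-j)]
            / [1 - sum_{j=1..k-1} phi_{k-1,j} rho(j)],
  phi_{k,j} = phi_{k-1,j} - phi_{kk} phi_{k-1,k-j},  j = 1..k-1.
Step k = 1:
  phi_11 = rho(1) = -0.7813.
Step k = 2:
  phi_22 = [rho(2) - phi_11 rho(1)] / [1 - phi_11 rho(1)] = [0.7328 - (-0.7813)(-0.7813)] / [1 - (-0.7813)(-0.7813)]
         = 0.12237031 / 0.38957031 = 0.3141.
Therefore phi_{22} = 0.3141.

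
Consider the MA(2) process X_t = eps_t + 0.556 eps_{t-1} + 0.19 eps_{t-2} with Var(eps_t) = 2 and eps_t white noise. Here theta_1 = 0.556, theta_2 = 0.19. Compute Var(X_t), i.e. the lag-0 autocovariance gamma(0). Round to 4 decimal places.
\gamma(0) = 2.6905

For an MA(q) process X_t = eps_t + sum_i theta_i eps_{t-i} with
Var(eps_t) = sigma^2, the variance is
  gamma(0) = sigma^2 * (1 + sum_i theta_i^2).
  sum_i theta_i^2 = (0.556)^2 + (0.19)^2 = 0.309136 + 0.0361 = 0.345236.
  gamma(0) = 2 * (1 + 0.345236) = 2 * 1.345236 = 2.690472, which rounds to 2.6905.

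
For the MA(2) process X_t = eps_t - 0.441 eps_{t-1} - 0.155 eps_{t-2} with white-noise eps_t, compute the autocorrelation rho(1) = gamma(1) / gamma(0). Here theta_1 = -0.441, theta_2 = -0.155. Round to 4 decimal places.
\rho(1) = -0.3058

For an MA(q) process with theta_0 = 1, the autocovariance is
  gamma(k) = sigma^2 * sum_{i=0..q-k} theta_i * theta_{i+k},
and rho(k) = gamma(k) / gamma(0). Sigma^2 cancels.
  numerator   = (1)*(-0.441) + (-0.441)*(-0.155) = -0.372645.
  denominator = (1)^2 + (-0.441)^2 + (-0.155)^2 = 1.218506.
  rho(1) = -0.372645 / 1.218506 = -0.3058.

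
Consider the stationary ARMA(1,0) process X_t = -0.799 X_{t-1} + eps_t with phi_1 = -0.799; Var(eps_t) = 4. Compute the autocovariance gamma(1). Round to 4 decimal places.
\gamma(1) = -8.8385

Multiply the model equation by X_{t-k} and take expectations. With theta_0 = psi_0 = 1 and psi_j the MA(infinity) weights, this gives
  gamma(k) - sum_i phi_i gamma(k-i) = c_k,
  c_k = sigma^2 * sum_{j=k..q} theta_j psi_{j-k}   (c_k = 0 for k > q),
using gamma(-m) = gamma(m).
Pure AR (q = 0): c_0 = sigma^2 = 4, c_k = 0 for k >= 1.
Equations for k = 0 and k = 1 (AR order 1):
  gamma(0) = phi_1 gamma(1) + c_0
  gamma(1) = phi_1 gamma(0) + c_1
Substituting the second into the first: gamma(0) (1 - phi_1^2) = c_0 + phi_1 c_1, so
  gamma(0) = c_0 / (1 - phi_1^2) = 4 / (1 - (-0.799)^2) = 4 / 0.361599 = 11.061977.
  gamma(1) = phi_1 gamma(0) = (-0.799)(11.061977) = -8.83852.
Therefore gamma(1) = -8.8385 (to 4 decimal places).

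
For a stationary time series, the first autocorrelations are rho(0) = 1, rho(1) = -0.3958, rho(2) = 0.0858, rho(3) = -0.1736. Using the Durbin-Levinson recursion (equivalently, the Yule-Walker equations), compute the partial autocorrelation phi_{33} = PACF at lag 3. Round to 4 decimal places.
\phi_{33} = -0.2031

The PACF at lag k is phi_{kk}, the last component of the solution
to the Yule-Walker system G_k phi = r_k where
  (G_k)_{ij} = rho(|i - j|), (r_k)_i = rho(i), i,j = 1..k.
Equivalently, Durbin-Levinson gives phi_{kk} iteratively:
  phi_{11} = rho(1)
  phi_{kk} = [rho(k) - sum_{j=1..k-1} phi_{k-1,j} rho(k-j)]
            / [1 - sum_{j=1..k-1} phi_{k-1,j} rho(j)],
  phi_{k,j} = phi_{k-1,j} - phi_{kk} phi_{k-1,k-j},  j = 1..k-1.
Step k = 1:
  phi_11 = rho(1) = -0.3958.
Step k = 2:
  phi_22 = [rho(2) - phi_11 rho(1)] / [1 - phi_11 rho(1)] = [0.0858 - (-0.3958)(-0.3958)] / [1 - (-0.3958)(-0.3958)]
         = -0.07085764 / 0.84334236 = -0.08402.
  Update: phi_21 = phi_11 - phi_22 phi_11 = -0.3958 - (-0.08402)(-0.3958) = -0.429055.
Step k = 3:
  phi_33 = [rho(3) - phi_21 rho(2) - phi_22 rho(1)] / [1 - phi_21 rho(1) - phi_22 rho(2)]
    numerator   = -0.1736 - (-0.429055)(0.0858) - (-0.08402)(-0.3958) = -0.17004219
    denominator = 1 - (-0.429055)(-0.3958) - (-0.08402)(0.0858) = 0.8373889
  phi_33 = -0.17004219 / 0.8373889 = -0.2031.
Therefore phi_{33} = -0.2031.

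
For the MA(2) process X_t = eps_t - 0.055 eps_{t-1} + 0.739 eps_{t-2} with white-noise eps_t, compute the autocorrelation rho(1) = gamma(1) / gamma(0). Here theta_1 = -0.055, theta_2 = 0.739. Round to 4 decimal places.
\rho(1) = -0.0617

For an MA(q) process with theta_0 = 1, the autocovariance is
  gamma(k) = sigma^2 * sum_{i=0..q-k} theta_i * theta_{i+k},
and rho(k) = gamma(k) / gamma(0). Sigma^2 cancels.
  numerator   = (1)*(-0.055) + (-0.055)*(0.739) = -0.095645.
  denominator = (1)^2 + (-0.055)^2 + (0.739)^2 = 1.549146.
  rho(1) = -0.095645 / 1.549146 = -0.0617.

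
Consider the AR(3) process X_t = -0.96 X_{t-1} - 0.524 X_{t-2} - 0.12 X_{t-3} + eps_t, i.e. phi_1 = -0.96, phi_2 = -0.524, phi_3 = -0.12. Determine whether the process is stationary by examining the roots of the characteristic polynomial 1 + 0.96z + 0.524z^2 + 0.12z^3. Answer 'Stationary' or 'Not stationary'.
\text{Stationary}

The AR(p) characteristic polynomial is P(z) = 1 + 0.96z + 0.524z^2 + 0.12z^3.
Stationarity requires all roots to lie outside the unit circle, i.e. |z| > 1 for every root.
Degree 3: look for a simple real root z0 first, then factor out (1 - z/z0) and solve the remaining quadratic.
Testing z0 = -2.5: P(-2.5) = 1 + (0.96)(-2.5) + (0.524)(-2.5)^2 + (0.12)(-2.5)^3
  = 1 + (-2.4) + (3.275) + (-1.875) = 0.  So z_0 = -2.5 is a root, |z_0| = 2.5.
Divide out the factor (1 + 0.4 z) = (1 - z/z0) (since 1/z0 = -0.4):
  P(z) = (1 + 0.4 z)(1 + (0.56) z + (0.3) z^2)
  [check: z-coef 0.56 - (-0.4) = 0.96; z^2-coef 0.3 - (-0.4)(0.56) = 0.524; z^3-coef -(-0.4)(0.3) = 0.12.]
Remaining roots from the quadratic factor 1 + (0.56) z + (0.3) z^2:
  Set 1 + (0.56) z + (0.3) z^2 = 0, i.e. a z^2 + b z + c = 0 with a = 0.3, b = 0.56, c = 1.
  Discriminant D = b^2 - 4ac = (0.56)^2 - 4*(0.3)*1 = 0.3136 - (1.2) = -0.8864.
  D < 0, so the roots are the complex-conjugate pair z = (-b +/- i sqrt(-D)) / (2a) = -0.9333 +/- 1.5691i.
  For a conjugate pair |z|^2 = z * conj(z) = (product of roots) = c/a = 1/(0.3) = 3.333333, so |z| = sqrt(3.333333) = 1.8257 for both roots.
Moduli of all roots: 2.5000, 1.8257, 1.8257.
All moduli strictly greater than 1? Yes.
Verdict: Stationary.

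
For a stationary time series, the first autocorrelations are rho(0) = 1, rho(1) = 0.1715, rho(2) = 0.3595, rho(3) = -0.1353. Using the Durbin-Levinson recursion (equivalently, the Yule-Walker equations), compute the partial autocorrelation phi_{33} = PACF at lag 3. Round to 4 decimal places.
\phi_{33} = -0.2730

The PACF at lag k is phi_{kk}, the last component of the solution
to the Yule-Walker system G_k phi = r_k where
  (G_k)_{ij} = rho(|i - j|), (r_k)_i = rho(i), i,j = 1..k.
Equivalently, Durbin-Levinson gives phi_{kk} iteratively:
  phi_{11} = rho(1)
  phi_{kk} = [rho(k) - sum_{j=1..k-1} phi_{k-1,j} rho(k-j)]
            / [1 - sum_{j=1..k-1} phi_{k-1,j} rho(j)],
  phi_{k,j} = phi_{k-1,j} - phi_{kk} phi_{k-1,k-j},  j = 1..k-1.
Step k = 1:
  phi_11 = rho(1) = 0.1715.
Step k = 2:
  phi_22 = [rho(2) - phi_11 rho(1)] / [1 - phi_11 rho(1)] = [0.3595 - (0.1715)(0.1715)] / [1 - (0.1715)(0.1715)]
         = 0.33008775 / 0.97058775 = 0.340091.
  Update: phi_21 = phi_11 - phi_22 phi_11 = 0.1715 - (0.340091)(0.1715) = 0.113174.
Step k = 3:
  phi_33 = [rho(3) - phi_21 rho(2) - phi_22 rho(1)] / [1 - phi_21 rho(1) - phi_22 rho(2)]
    numerator   = -0.1353 - (0.113174)(0.3595) - (0.340091)(0.1715) = -0.23431175
    denominator = 1 - (0.113174)(0.1715) - (0.340091)(0.3595) = 0.85832802
  phi_33 = -0.23431175 / 0.85832802 = -0.273.
Therefore phi_{33} = -0.2730.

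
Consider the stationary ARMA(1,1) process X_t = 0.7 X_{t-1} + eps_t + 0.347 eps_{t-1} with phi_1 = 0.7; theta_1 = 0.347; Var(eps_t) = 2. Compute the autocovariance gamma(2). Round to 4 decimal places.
\gamma(2) = 3.5722

Multiply the model equation by X_{t-k} and take expectations. With theta_0 = psi_0 = 1 and psi_j the MA(infinity) weights, this gives
  gamma(k) - sum_i phi_i gamma(k-i) = c_k,
  c_k = sigma^2 * sum_{j=k..q} theta_j psi_{j-k}   (c_k = 0 for k > q),
using gamma(-m) = gamma(m).
psi-weights needed (psi_j = theta_j + sum_i phi_i psi_{j-i}):
  psi_1 = theta_1 + phi_1 = 0.347 + (0.7) = 1.047
Right-hand sides:
  c_0 = sigma^2 (1 + theta_1 psi_1) = 2 * (1 + (0.347)(1.047)) = 2 * 1.363309 = 2.726618
  c_1 = sigma^2 theta_1 = 2 * (0.347) = 0.694
  c_2 = 0
Equations for k = 0 and k = 1 (AR order 1):
  gamma(0) = phi_1 gamma(1) + c_0
  gamma(1) = phi_1 gamma(0) + c_1
Substituting the second into the first: gamma(0) (1 - phi_1^2) = c_0 + phi_1 c_1, so
  gamma(0) = (c_0 + phi_1 c_1) / (1 - phi_1^2) = (2.726618 + (0.7)(0.694)) / (1 - (0.7)^2) = 3.212418 / 0.51 = 6.298859.
  gamma(1) = phi_1 gamma(0) + c_1 = (0.7)(6.298859) + (0.694) = 5.103201.
For k = 2 (> q): gamma(2) = phi_1 gamma(1) = (0.7)(5.103201) = 3.572241.
Therefore gamma(2) = 3.5722 (to 4 decimal places).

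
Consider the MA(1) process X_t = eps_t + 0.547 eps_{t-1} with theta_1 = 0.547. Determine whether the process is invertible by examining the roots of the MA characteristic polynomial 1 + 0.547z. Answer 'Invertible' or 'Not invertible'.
\text{Invertible}

The MA(q) characteristic polynomial is P(z) = 1 + 0.547z.
Invertibility requires all roots to lie outside the unit circle, i.e. |z| > 1 for every root.
This is linear in z: 1 + (0.547) z = 0  =>  z = -1/(0.547) = -1.828154,  |z| = 1.828154.
Moduli of all roots: 1.8282.
All moduli strictly greater than 1? Yes.
Verdict: Invertible.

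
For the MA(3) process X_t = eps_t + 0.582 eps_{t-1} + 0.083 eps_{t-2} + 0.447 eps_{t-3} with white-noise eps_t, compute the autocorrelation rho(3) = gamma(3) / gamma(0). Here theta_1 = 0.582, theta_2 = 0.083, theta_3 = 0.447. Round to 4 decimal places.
\rho(3) = 0.2892

For an MA(q) process with theta_0 = 1, the autocovariance is
  gamma(k) = sigma^2 * sum_{i=0..q-k} theta_i * theta_{i+k},
and rho(k) = gamma(k) / gamma(0). Sigma^2 cancels.
  numerator   = (1)*(0.447) = 0.447.
  denominator = (1)^2 + (0.582)^2 + (0.083)^2 + (0.447)^2 = 1.545422.
  rho(3) = 0.447 / 1.545422 = 0.2892.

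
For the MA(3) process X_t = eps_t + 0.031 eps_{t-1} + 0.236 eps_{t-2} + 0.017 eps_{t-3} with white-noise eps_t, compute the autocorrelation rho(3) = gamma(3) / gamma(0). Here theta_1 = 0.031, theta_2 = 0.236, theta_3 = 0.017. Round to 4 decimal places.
\rho(3) = 0.0161

For an MA(q) process with theta_0 = 1, the autocovariance is
  gamma(k) = sigma^2 * sum_{i=0..q-k} theta_i * theta_{i+k},
and rho(k) = gamma(k) / gamma(0). Sigma^2 cancels.
  numerator   = (1)*(0.017) = 0.017.
  denominator = (1)^2 + (0.031)^2 + (0.236)^2 + (0.017)^2 = 1.056946.
  rho(3) = 0.017 / 1.056946 = 0.0161.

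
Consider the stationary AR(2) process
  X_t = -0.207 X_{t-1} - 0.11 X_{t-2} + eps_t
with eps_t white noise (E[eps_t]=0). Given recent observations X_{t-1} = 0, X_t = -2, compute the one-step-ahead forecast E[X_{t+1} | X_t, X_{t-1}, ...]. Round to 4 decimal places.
E[X_{t+1} \mid \mathcal F_t] = 0.4140

For an AR(p) model X_t = c + sum_i phi_i X_{t-i} + eps_t, the
one-step-ahead conditional mean is
  E[X_{t+1} | X_t, ...] = c + sum_i phi_i X_{t+1-i}.
Substitute known values:
  E[X_{t+1} | ...] = (-0.207) * (-2) + (-0.11) * (0)
                   = 0.4140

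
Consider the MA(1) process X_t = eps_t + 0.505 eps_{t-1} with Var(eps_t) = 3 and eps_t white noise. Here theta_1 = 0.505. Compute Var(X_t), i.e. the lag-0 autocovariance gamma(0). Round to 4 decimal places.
\gamma(0) = 3.7651

For an MA(q) process X_t = eps_t + sum_i theta_i eps_{t-i} with
Var(eps_t) = sigma^2, the variance is
  gamma(0) = sigma^2 * (1 + sum_i theta_i^2).
  sum_i theta_i^2 = (0.505)^2 = 0.255025.
  gamma(0) = 3 * (1 + 0.255025) = 3 * 1.255025 = 3.765075, which rounds to 3.7651.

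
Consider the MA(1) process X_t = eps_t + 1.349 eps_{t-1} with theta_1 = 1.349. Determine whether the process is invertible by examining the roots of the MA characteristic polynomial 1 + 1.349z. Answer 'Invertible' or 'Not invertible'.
\text{Not invertible}

The MA(q) characteristic polynomial is P(z) = 1 + 1.349z.
Invertibility requires all roots to lie outside the unit circle, i.e. |z| > 1 for every root.
This is linear in z: 1 + (1.349) z = 0  =>  z = -1/(1.349) = -0.74129,  |z| = 0.74129.
Moduli of all roots: 0.7413.
All moduli strictly greater than 1? No.
Verdict: Not invertible.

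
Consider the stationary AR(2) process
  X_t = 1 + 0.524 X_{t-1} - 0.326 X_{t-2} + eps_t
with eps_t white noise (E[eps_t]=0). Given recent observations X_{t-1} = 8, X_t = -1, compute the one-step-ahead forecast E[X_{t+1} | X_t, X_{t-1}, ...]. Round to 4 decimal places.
E[X_{t+1} \mid \mathcal F_t] = -2.1320

For an AR(p) model X_t = c + sum_i phi_i X_{t-i} + eps_t, the
one-step-ahead conditional mean is
  E[X_{t+1} | X_t, ...] = c + sum_i phi_i X_{t+1-i}.
Substitute known values:
  E[X_{t+1} | ...] = 1 + (0.524) * (-1) + (-0.326) * (8)
                   = -2.1320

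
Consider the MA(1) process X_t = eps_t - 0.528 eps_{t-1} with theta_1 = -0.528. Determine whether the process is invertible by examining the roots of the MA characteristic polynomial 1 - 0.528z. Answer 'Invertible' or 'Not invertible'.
\text{Invertible}

The MA(q) characteristic polynomial is P(z) = 1 - 0.528z.
Invertibility requires all roots to lie outside the unit circle, i.e. |z| > 1 for every root.
This is linear in z: 1 + (-0.528) z = 0  =>  z = -1/(-0.528) = 1.893939,  |z| = 1.893939.
Moduli of all roots: 1.8939.
All moduli strictly greater than 1? Yes.
Verdict: Invertible.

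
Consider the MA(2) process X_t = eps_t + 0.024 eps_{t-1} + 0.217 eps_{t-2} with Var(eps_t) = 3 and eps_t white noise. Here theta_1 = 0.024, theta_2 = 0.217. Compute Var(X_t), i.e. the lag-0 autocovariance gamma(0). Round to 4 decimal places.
\gamma(0) = 3.1430

For an MA(q) process X_t = eps_t + sum_i theta_i eps_{t-i} with
Var(eps_t) = sigma^2, the variance is
  gamma(0) = sigma^2 * (1 + sum_i theta_i^2).
  sum_i theta_i^2 = (0.024)^2 + (0.217)^2 = 0.000576 + 0.047089 = 0.047665.
  gamma(0) = 3 * (1 + 0.047665) = 3 * 1.047665 = 3.142995, which rounds to 3.1430.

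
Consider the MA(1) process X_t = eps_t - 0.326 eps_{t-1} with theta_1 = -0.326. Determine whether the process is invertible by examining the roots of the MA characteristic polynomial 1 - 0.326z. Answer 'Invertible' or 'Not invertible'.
\text{Invertible}

The MA(q) characteristic polynomial is P(z) = 1 - 0.326z.
Invertibility requires all roots to lie outside the unit circle, i.e. |z| > 1 for every root.
This is linear in z: 1 + (-0.326) z = 0  =>  z = -1/(-0.326) = 3.067485,  |z| = 3.067485.
Moduli of all roots: 3.0675.
All moduli strictly greater than 1? Yes.
Verdict: Invertible.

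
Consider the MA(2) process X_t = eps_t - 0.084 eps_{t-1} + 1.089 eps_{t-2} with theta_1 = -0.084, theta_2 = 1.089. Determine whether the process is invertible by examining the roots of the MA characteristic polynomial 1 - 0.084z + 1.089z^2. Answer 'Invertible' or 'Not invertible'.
\text{Not invertible}

The MA(q) characteristic polynomial is P(z) = 1 - 0.084z + 1.089z^2.
Invertibility requires all roots to lie outside the unit circle, i.e. |z| > 1 for every root.
Set 1 + (-0.084) z + (1.089) z^2 = 0, i.e. a z^2 + b z + c = 0 with a = 1.089, b = -0.084, c = 1.
Discriminant D = b^2 - 4ac = (-0.084)^2 - 4*(1.089)*1 = 0.007056 - (4.356) = -4.348944.
D < 0, so the roots are the complex-conjugate pair z = (-b +/- i sqrt(-D)) / (2a) = 0.0386 +/- 0.9575i.
For a conjugate pair |z|^2 = z * conj(z) = (product of roots) = c/a = 1/(1.089) = 0.918274, so |z| = sqrt(0.918274) = 0.9583 for both roots.
Moduli of all roots: 0.9583, 0.9583.
All moduli strictly greater than 1? No.
Verdict: Not invertible.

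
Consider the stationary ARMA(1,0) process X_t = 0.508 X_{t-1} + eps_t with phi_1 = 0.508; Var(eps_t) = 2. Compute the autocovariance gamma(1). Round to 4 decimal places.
\gamma(1) = 1.3694

Multiply the model equation by X_{t-k} and take expectations. With theta_0 = psi_0 = 1 and psi_j the MA(infinity) weights, this gives
  gamma(k) - sum_i phi_i gamma(k-i) = c_k,
  c_k = sigma^2 * sum_{j=k..q} theta_j psi_{j-k}   (c_k = 0 for k > q),
using gamma(-m) = gamma(m).
Pure AR (q = 0): c_0 = sigma^2 = 2, c_k = 0 for k >= 1.
Equations for k = 0 and k = 1 (AR order 1):
  gamma(0) = phi_1 gamma(1) + c_0
  gamma(1) = phi_1 gamma(0) + c_1
Substituting the second into the first: gamma(0) (1 - phi_1^2) = c_0 + phi_1 c_1, so
  gamma(0) = c_0 / (1 - phi_1^2) = 2 / (1 - (0.508)^2) = 2 / 0.741936 = 2.69565.
  gamma(1) = phi_1 gamma(0) = (0.508)(2.69565) = 1.36939.
Therefore gamma(1) = 1.3694 (to 4 decimal places).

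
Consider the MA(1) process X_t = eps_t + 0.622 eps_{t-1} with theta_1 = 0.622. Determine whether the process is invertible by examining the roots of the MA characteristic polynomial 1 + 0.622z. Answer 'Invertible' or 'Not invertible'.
\text{Invertible}

The MA(q) characteristic polynomial is P(z) = 1 + 0.622z.
Invertibility requires all roots to lie outside the unit circle, i.e. |z| > 1 for every root.
This is linear in z: 1 + (0.622) z = 0  =>  z = -1/(0.622) = -1.607717,  |z| = 1.607717.
Moduli of all roots: 1.6077.
All moduli strictly greater than 1? Yes.
Verdict: Invertible.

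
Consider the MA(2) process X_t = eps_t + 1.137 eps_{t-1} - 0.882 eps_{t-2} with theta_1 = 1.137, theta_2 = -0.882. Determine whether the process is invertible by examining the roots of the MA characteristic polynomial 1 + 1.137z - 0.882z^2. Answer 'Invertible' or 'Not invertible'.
\text{Not invertible}

The MA(q) characteristic polynomial is P(z) = 1 + 1.137z - 0.882z^2.
Invertibility requires all roots to lie outside the unit circle, i.e. |z| > 1 for every root.
Set 1 + (1.137) z + (-0.882) z^2 = 0, i.e. a z^2 + b z + c = 0 with a = -0.882, b = 1.137, c = 1.
Discriminant D = b^2 - 4ac = (1.137)^2 - 4*(-0.882)*1 = 1.292769 - (-3.528) = 4.820769.
D >= 0, so the roots are real: z = (-b +/- sqrt(D)) / (2a) = (-1.137 +/- 2.195625) / (-1.764).
  z_1 = (-1.137 + 2.195625) / (-1.764) = -0.6001,   |z_1| = 0.6001.
  z_2 = (-1.137 - 2.195625) / (-1.764) = 1.8892,   |z_2| = 1.8892.
Moduli of all roots: 0.6001, 1.8892.
All moduli strictly greater than 1? No.
Verdict: Not invertible.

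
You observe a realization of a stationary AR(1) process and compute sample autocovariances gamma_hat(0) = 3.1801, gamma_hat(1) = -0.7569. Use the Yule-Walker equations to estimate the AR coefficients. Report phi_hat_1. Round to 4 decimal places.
\hat\phi_{1} = -0.2380

The Yule-Walker equations for an AR(p) process read, in matrix form,
  Gamma_p phi = r_p,   with   (Gamma_p)_{ij} = gamma(|i - j|),
                       (r_p)_i = gamma(i),   i,j = 1..p.
Substitute the sample gammas (Toeplitz matrix and right-hand side of size 1):
  Gamma_p = [[3.1801]]
  r_p     = [-0.7569]
With p = 1 this is the single equation gamma(0) phi_1 = gamma(1):
  phi_hat_1 = gamma(1) / gamma(0) = -0.7569 / 3.1801 = -0.2380.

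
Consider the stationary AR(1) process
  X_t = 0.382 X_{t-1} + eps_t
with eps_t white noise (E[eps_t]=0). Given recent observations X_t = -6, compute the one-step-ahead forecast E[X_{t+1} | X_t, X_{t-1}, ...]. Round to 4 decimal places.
E[X_{t+1} \mid \mathcal F_t] = -2.2920

For an AR(p) model X_t = c + sum_i phi_i X_{t-i} + eps_t, the
one-step-ahead conditional mean is
  E[X_{t+1} | X_t, ...] = c + sum_i phi_i X_{t+1-i}.
Substitute known values:
  E[X_{t+1} | ...] = (0.382) * (-6)
                   = -2.2920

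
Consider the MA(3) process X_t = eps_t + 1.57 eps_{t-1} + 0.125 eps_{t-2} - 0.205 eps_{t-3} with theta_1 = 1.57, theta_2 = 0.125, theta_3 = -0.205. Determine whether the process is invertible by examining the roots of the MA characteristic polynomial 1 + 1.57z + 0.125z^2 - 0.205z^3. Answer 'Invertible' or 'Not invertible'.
\text{Not invertible}

The MA(q) characteristic polynomial is P(z) = 1 + 1.57z + 0.125z^2 - 0.205z^3.
Invertibility requires all roots to lie outside the unit circle, i.e. |z| > 1 for every root.
Degree 3: look for a simple real root z0 first, then factor out (1 - z/z0) and solve the remaining quadratic.
Testing z0 = -2: P(-2) = 1 + (1.57)(-2) + (0.125)(-2)^2 + (-0.205)(-2)^3
  = 1 + (-3.14) + (0.5) + (1.64) = 0.  So z_0 = -2 is a root, |z_0| = 2.
Divide out the factor (1 + 0.5 z) = (1 - z/z0) (since 1/z0 = -0.5):
  P(z) = (1 + 0.5 z)(1 + (1.07) z + (-0.41) z^2)
  [check: z-coef 1.07 - (-0.5) = 1.57; z^2-coef -0.41 - (-0.5)(1.07) = 0.125; z^3-coef -(-0.5)(-0.41) = -0.205.]
Remaining roots from the quadratic factor 1 + (1.07) z + (-0.41) z^2:
  Set 1 + (1.07) z + (-0.41) z^2 = 0, i.e. a z^2 + b z + c = 0 with a = -0.41, b = 1.07, c = 1.
  Discriminant D = b^2 - 4ac = (1.07)^2 - 4*(-0.41)*1 = 1.1449 - (-1.64) = 2.7849.
  D >= 0, so the roots are real: z = (-b +/- sqrt(D)) / (2a) = (-1.07 +/- 1.668802) / (-0.82).
    z_1 = (-1.07 + 1.668802) / (-0.82) = -0.7302,   |z_1| = 0.7302.
    z_2 = (-1.07 - 1.668802) / (-0.82) = 3.34,   |z_2| = 3.34.
Moduli of all roots: 2.0000, 0.7302, 3.3400.
All moduli strictly greater than 1? No.
Verdict: Not invertible.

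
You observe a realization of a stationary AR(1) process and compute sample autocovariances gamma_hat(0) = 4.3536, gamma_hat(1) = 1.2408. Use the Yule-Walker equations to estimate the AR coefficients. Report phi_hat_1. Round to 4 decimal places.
\hat\phi_{1} = 0.2850

The Yule-Walker equations for an AR(p) process read, in matrix form,
  Gamma_p phi = r_p,   with   (Gamma_p)_{ij} = gamma(|i - j|),
                       (r_p)_i = gamma(i),   i,j = 1..p.
Substitute the sample gammas (Toeplitz matrix and right-hand side of size 1):
  Gamma_p = [[4.3536]]
  r_p     = [1.2408]
With p = 1 this is the single equation gamma(0) phi_1 = gamma(1):
  phi_hat_1 = gamma(1) / gamma(0) = 1.2408 / 4.3536 = 0.2850.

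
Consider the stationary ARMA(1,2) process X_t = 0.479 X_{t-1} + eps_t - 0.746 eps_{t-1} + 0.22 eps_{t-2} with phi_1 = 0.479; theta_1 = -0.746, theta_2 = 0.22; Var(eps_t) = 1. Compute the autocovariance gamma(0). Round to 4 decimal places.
\gamma(0) = 1.0823

Multiply the model equation by X_{t-k} and take expectations. With theta_0 = psi_0 = 1 and psi_j the MA(infinity) weights, this gives
  gamma(k) - sum_i phi_i gamma(k-i) = c_k,
  c_k = sigma^2 * sum_{j=k..q} theta_j psi_{j-k}   (c_k = 0 for k > q),
using gamma(-m) = gamma(m).
psi-weights needed (psi_j = theta_j + sum_i phi_i psi_{j-i}):
  psi_1 = theta_1 + phi_1 = -0.746 + (0.479) = -0.267
  psi_2 = theta_2 + phi_1 psi_1 = 0.22 + (0.479)(-0.267) = 0.092107
Right-hand sides:
  c_0 = sigma^2 (1 + theta_1 psi_1 + theta_2 psi_2) = 1 * (1 + (-0.746)(-0.267) + (0.22)(0.092107)) = 1 * 1.219446 = 1.219446
  c_1 = sigma^2 (theta_1 + theta_2 psi_1) = 1 * (-0.746 + (0.22)(-0.267)) = -0.80474
  c_2 = sigma^2 theta_2 = 1 * (0.22) = 0.22
Equations for k = 0 and k = 1 (AR order 1):
  gamma(0) = phi_1 gamma(1) + c_0
  gamma(1) = phi_1 gamma(0) + c_1
Substituting the second into the first: gamma(0) (1 - phi_1^2) = c_0 + phi_1 c_1, so
  gamma(0) = (c_0 + phi_1 c_1) / (1 - phi_1^2) = (1.219446 + (0.479)(-0.80474)) / (1 - (0.479)^2) = 0.833975 / 0.770559 = 1.082299.
Therefore gamma(0) = 1.0823 (to 4 decimal places).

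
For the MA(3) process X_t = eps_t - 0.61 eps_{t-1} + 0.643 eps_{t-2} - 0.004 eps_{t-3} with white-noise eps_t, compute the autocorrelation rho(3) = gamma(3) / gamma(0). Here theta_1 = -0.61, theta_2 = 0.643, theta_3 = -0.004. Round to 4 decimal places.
\rho(3) = -0.0022

For an MA(q) process with theta_0 = 1, the autocovariance is
  gamma(k) = sigma^2 * sum_{i=0..q-k} theta_i * theta_{i+k},
and rho(k) = gamma(k) / gamma(0). Sigma^2 cancels.
  numerator   = (1)*(-0.004) = -0.004.
  denominator = (1)^2 + (-0.61)^2 + (0.643)^2 + (-0.004)^2 = 1.785565.
  rho(3) = -0.004 / 1.785565 = -0.0022.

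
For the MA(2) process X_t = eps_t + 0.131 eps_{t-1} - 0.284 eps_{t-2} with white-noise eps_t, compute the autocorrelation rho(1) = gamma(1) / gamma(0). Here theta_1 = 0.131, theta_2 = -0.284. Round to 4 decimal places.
\rho(1) = 0.0854

For an MA(q) process with theta_0 = 1, the autocovariance is
  gamma(k) = sigma^2 * sum_{i=0..q-k} theta_i * theta_{i+k},
and rho(k) = gamma(k) / gamma(0). Sigma^2 cancels.
  numerator   = (1)*(0.131) + (0.131)*(-0.284) = 0.093796.
  denominator = (1)^2 + (0.131)^2 + (-0.284)^2 = 1.097817.
  rho(1) = 0.093796 / 1.097817 = 0.0854.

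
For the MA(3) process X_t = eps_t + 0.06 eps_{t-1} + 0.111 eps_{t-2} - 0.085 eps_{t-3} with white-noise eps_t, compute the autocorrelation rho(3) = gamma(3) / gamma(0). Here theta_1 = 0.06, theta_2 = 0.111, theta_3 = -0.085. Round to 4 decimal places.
\rho(3) = -0.0831

For an MA(q) process with theta_0 = 1, the autocovariance is
  gamma(k) = sigma^2 * sum_{i=0..q-k} theta_i * theta_{i+k},
and rho(k) = gamma(k) / gamma(0). Sigma^2 cancels.
  numerator   = (1)*(-0.085) = -0.085.
  denominator = (1)^2 + (0.06)^2 + (0.111)^2 + (-0.085)^2 = 1.023146.
  rho(3) = -0.085 / 1.023146 = -0.0831.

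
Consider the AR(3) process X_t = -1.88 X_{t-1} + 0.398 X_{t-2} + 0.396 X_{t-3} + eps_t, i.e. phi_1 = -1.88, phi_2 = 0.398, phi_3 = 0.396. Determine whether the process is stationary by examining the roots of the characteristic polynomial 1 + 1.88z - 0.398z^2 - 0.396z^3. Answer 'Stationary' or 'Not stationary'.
\text{Not stationary}

The AR(p) characteristic polynomial is P(z) = 1 + 1.88z - 0.398z^2 - 0.396z^3.
Stationarity requires all roots to lie outside the unit circle, i.e. |z| > 1 for every root.
Degree 3: look for a simple real root z0 first, then factor out (1 - z/z0) and solve the remaining quadratic.
Testing z0 = -2.5: P(-2.5) = 1 + (1.88)(-2.5) + (-0.398)(-2.5)^2 + (-0.396)(-2.5)^3
  = 1 + (-4.7) + (-2.4875) + (6.1875) = 0.  So z_0 = -2.5 is a root, |z_0| = 2.5.
Divide out the factor (1 + 0.4 z) = (1 - z/z0) (since 1/z0 = -0.4):
  P(z) = (1 + 0.4 z)(1 + (1.48) z + (-0.99) z^2)
  [check: z-coef 1.48 - (-0.4) = 1.88; z^2-coef -0.99 - (-0.4)(1.48) = -0.398; z^3-coef -(-0.4)(-0.99) = -0.396.]
Remaining roots from the quadratic factor 1 + (1.48) z + (-0.99) z^2:
  Set 1 + (1.48) z + (-0.99) z^2 = 0, i.e. a z^2 + b z + c = 0 with a = -0.99, b = 1.48, c = 1.
  Discriminant D = b^2 - 4ac = (1.48)^2 - 4*(-0.99)*1 = 2.1904 - (-3.96) = 6.1504.
  D >= 0, so the roots are real: z = (-b +/- sqrt(D)) / (2a) = (-1.48 +/- 2.48) / (-1.98).
    z_1 = (-1.48 + 2.48) / (-1.98) = -0.5051,   |z_1| = 0.5051.
    z_2 = (-1.48 - 2.48) / (-1.98) = 2,   |z_2| = 2.
Moduli of all roots: 2.5000, 0.5051, 2.0000.
All moduli strictly greater than 1? No.
Verdict: Not stationary.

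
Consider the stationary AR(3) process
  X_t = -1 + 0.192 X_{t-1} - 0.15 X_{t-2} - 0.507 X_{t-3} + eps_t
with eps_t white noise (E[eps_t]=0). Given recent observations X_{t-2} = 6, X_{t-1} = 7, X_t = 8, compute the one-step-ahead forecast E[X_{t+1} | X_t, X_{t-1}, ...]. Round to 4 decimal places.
E[X_{t+1} \mid \mathcal F_t] = -3.5560

For an AR(p) model X_t = c + sum_i phi_i X_{t-i} + eps_t, the
one-step-ahead conditional mean is
  E[X_{t+1} | X_t, ...] = c + sum_i phi_i X_{t+1-i}.
Substitute known values:
  E[X_{t+1} | ...] = -1 + (0.192) * (8) + (-0.15) * (7) + (-0.507) * (6)
                   = -3.5560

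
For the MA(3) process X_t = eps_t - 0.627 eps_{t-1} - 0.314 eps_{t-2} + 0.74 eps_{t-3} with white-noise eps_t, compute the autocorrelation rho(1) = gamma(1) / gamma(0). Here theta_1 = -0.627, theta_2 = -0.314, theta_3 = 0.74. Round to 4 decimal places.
\rho(1) = -0.3249

For an MA(q) process with theta_0 = 1, the autocovariance is
  gamma(k) = sigma^2 * sum_{i=0..q-k} theta_i * theta_{i+k},
and rho(k) = gamma(k) / gamma(0). Sigma^2 cancels.
  numerator   = (1)*(-0.627) + (-0.627)*(-0.314) + (-0.314)*(0.74) = -0.662482.
  denominator = (1)^2 + (-0.627)^2 + (-0.314)^2 + (0.74)^2 = 2.039325.
  rho(1) = -0.662482 / 2.039325 = -0.3249.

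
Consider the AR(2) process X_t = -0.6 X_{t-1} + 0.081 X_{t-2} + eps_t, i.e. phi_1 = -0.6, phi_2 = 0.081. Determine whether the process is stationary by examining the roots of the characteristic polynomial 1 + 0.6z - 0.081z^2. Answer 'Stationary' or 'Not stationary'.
\text{Stationary}

The AR(p) characteristic polynomial is P(z) = 1 + 0.6z - 0.081z^2.
Stationarity requires all roots to lie outside the unit circle, i.e. |z| > 1 for every root.
Set 1 + (0.6) z + (-0.081) z^2 = 0, i.e. a z^2 + b z + c = 0 with a = -0.081, b = 0.6, c = 1.
Discriminant D = b^2 - 4ac = (0.6)^2 - 4*(-0.081)*1 = 0.36 - (-0.324) = 0.684.
D >= 0, so the roots are real: z = (-b +/- sqrt(D)) / (2a) = (-0.6 +/- 0.827043) / (-0.162).
  z_1 = (-0.6 + 0.827043) / (-0.162) = -1.4015,   |z_1| = 1.4015.
  z_2 = (-0.6 - 0.827043) / (-0.162) = 8.8089,   |z_2| = 8.8089.
Moduli of all roots: 1.4015, 8.8089.
All moduli strictly greater than 1? Yes.
Verdict: Stationary.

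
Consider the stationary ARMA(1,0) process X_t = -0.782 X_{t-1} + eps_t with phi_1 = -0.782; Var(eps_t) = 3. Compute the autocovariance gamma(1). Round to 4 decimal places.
\gamma(1) = -6.0390

Multiply the model equation by X_{t-k} and take expectations. With theta_0 = psi_0 = 1 and psi_j the MA(infinity) weights, this gives
  gamma(k) - sum_i phi_i gamma(k-i) = c_k,
  c_k = sigma^2 * sum_{j=k..q} theta_j psi_{j-k}   (c_k = 0 for k > q),
using gamma(-m) = gamma(m).
Pure AR (q = 0): c_0 = sigma^2 = 3, c_k = 0 for k >= 1.
Equations for k = 0 and k = 1 (AR order 1):
  gamma(0) = phi_1 gamma(1) + c_0
  gamma(1) = phi_1 gamma(0) + c_1
Substituting the second into the first: gamma(0) (1 - phi_1^2) = c_0 + phi_1 c_1, so
  gamma(0) = c_0 / (1 - phi_1^2) = 3 / (1 - (-0.782)^2) = 3 / 0.388476 = 7.722485.
  gamma(1) = phi_1 gamma(0) = (-0.782)(7.722485) = -6.038983.
Therefore gamma(1) = -6.0390 (to 4 decimal places).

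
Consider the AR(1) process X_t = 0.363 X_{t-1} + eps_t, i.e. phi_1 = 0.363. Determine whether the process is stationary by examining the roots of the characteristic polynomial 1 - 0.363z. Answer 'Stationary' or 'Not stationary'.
\text{Stationary}

The AR(p) characteristic polynomial is P(z) = 1 - 0.363z.
Stationarity requires all roots to lie outside the unit circle, i.e. |z| > 1 for every root.
This is linear in z: 1 + (-0.363) z = 0  =>  z = -1/(-0.363) = 2.754821,  |z| = 2.754821.
Moduli of all roots: 2.7548.
All moduli strictly greater than 1? Yes.
Verdict: Stationary.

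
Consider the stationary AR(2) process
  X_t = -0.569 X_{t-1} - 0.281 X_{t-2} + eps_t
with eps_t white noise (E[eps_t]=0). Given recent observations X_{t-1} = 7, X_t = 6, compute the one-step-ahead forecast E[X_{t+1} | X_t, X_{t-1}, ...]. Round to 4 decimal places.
E[X_{t+1} \mid \mathcal F_t] = -5.3810

For an AR(p) model X_t = c + sum_i phi_i X_{t-i} + eps_t, the
one-step-ahead conditional mean is
  E[X_{t+1} | X_t, ...] = c + sum_i phi_i X_{t+1-i}.
Substitute known values:
  E[X_{t+1} | ...] = (-0.569) * (6) + (-0.281) * (7)
                   = -5.3810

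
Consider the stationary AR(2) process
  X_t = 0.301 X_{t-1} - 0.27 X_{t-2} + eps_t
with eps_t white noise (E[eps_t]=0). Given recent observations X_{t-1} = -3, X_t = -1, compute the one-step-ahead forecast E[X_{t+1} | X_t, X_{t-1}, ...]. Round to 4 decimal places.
E[X_{t+1} \mid \mathcal F_t] = 0.5090

For an AR(p) model X_t = c + sum_i phi_i X_{t-i} + eps_t, the
one-step-ahead conditional mean is
  E[X_{t+1} | X_t, ...] = c + sum_i phi_i X_{t+1-i}.
Substitute known values:
  E[X_{t+1} | ...] = (0.301) * (-1) + (-0.27) * (-3)
                   = 0.5090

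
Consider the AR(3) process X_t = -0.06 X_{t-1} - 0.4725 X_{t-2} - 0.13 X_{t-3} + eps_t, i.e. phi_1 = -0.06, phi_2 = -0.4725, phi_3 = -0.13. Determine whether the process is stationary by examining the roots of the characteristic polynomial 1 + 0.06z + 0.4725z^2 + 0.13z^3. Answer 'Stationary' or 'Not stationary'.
\text{Stationary}

The AR(p) characteristic polynomial is P(z) = 1 + 0.06z + 0.4725z^2 + 0.13z^3.
Stationarity requires all roots to lie outside the unit circle, i.e. |z| > 1 for every root.
Degree 3: look for a simple real root z0 first, then factor out (1 - z/z0) and solve the remaining quadratic.
Testing z0 = -4: P(-4) = 1 + (0.06)(-4) + (0.4725)(-4)^2 + (0.13)(-4)^3
  = 1 + (-0.24) + (7.56) + (-8.32) = 0.  So z_0 = -4 is a root, |z_0| = 4.
Divide out the factor (1 + 0.25 z) = (1 - z/z0) (since 1/z0 = -0.25):
  P(z) = (1 + 0.25 z)(1 + (-0.19) z + (0.52) z^2)
  [check: z-coef -0.19 - (-0.25) = 0.06; z^2-coef 0.52 - (-0.25)(-0.19) = 0.4725; z^3-coef -(-0.25)(0.52) = 0.13.]
Remaining roots from the quadratic factor 1 + (-0.19) z + (0.52) z^2:
  Set 1 + (-0.19) z + (0.52) z^2 = 0, i.e. a z^2 + b z + c = 0 with a = 0.52, b = -0.19, c = 1.
  Discriminant D = b^2 - 4ac = (-0.19)^2 - 4*(0.52)*1 = 0.0361 - (2.08) = -2.0439.
  D < 0, so the roots are the complex-conjugate pair z = (-b +/- i sqrt(-D)) / (2a) = 0.1827 +/- 1.3747i.
  For a conjugate pair |z|^2 = z * conj(z) = (product of roots) = c/a = 1/(0.52) = 1.923077, so |z| = sqrt(1.923077) = 1.3868 for both roots.
Moduli of all roots: 4.0000, 1.3868, 1.3868.
All moduli strictly greater than 1? Yes.
Verdict: Stationary.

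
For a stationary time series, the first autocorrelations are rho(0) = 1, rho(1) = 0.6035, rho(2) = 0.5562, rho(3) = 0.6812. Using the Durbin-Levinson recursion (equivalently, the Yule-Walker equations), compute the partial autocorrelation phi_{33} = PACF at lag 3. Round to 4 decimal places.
\phi_{33} = 0.4580

The PACF at lag k is phi_{kk}, the last component of the solution
to the Yule-Walker system G_k phi = r_k where
  (G_k)_{ij} = rho(|i - j|), (r_k)_i = rho(i), i,j = 1..k.
Equivalently, Durbin-Levinson gives phi_{kk} iteratively:
  phi_{11} = rho(1)
  phi_{kk} = [rho(k) - sum_{j=1..k-1} phi_{k-1,j} rho(k-j)]
            / [1 - sum_{j=1..k-1} phi_{k-1,j} rho(j)],
  phi_{k,j} = phi_{k-1,j} - phi_{kk} phi_{k-1,k-j},  j = 1..k-1.
Step k = 1:
  phi_11 = rho(1) = 0.6035.
Step k = 2:
  phi_22 = [rho(2) - phi_11 rho(1)] / [1 - phi_11 rho(1)] = [0.5562 - (0.6035)(0.6035)] / [1 - (0.6035)(0.6035)]
         = 0.19198775 / 0.63578775 = 0.301968.
  Update: phi_21 = phi_11 - phi_22 phi_11 = 0.6035 - (0.301968)(0.6035) = 0.421262.
Step k = 3:
  phi_33 = [rho(3) - phi_21 rho(2) - phi_22 rho(1)] / [1 - phi_21 rho(1) - phi_22 rho(2)]
    numerator   = 0.6812 - (0.421262)(0.5562) - (0.301968)(0.6035) = 0.26465613
    denominator = 1 - (0.421262)(0.6035) - (0.301968)(0.5562) = 0.57781353
  phi_33 = 0.26465613 / 0.57781353 = 0.458.
Therefore phi_{33} = 0.4580.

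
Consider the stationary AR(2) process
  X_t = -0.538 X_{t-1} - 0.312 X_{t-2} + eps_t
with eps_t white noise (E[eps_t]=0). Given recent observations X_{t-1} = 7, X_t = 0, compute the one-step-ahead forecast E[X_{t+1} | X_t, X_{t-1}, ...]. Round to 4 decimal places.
E[X_{t+1} \mid \mathcal F_t] = -2.1840

For an AR(p) model X_t = c + sum_i phi_i X_{t-i} + eps_t, the
one-step-ahead conditional mean is
  E[X_{t+1} | X_t, ...] = c + sum_i phi_i X_{t+1-i}.
Substitute known values:
  E[X_{t+1} | ...] = (-0.538) * (0) + (-0.312) * (7)
                   = -2.1840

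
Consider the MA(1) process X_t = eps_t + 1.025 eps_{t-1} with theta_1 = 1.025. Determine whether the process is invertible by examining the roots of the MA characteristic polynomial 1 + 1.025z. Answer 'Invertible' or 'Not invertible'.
\text{Not invertible}

The MA(q) characteristic polynomial is P(z) = 1 + 1.025z.
Invertibility requires all roots to lie outside the unit circle, i.e. |z| > 1 for every root.
This is linear in z: 1 + (1.025) z = 0  =>  z = -1/(1.025) = -0.97561,  |z| = 0.97561.
Moduli of all roots: 0.9756.
All moduli strictly greater than 1? No.
Verdict: Not invertible.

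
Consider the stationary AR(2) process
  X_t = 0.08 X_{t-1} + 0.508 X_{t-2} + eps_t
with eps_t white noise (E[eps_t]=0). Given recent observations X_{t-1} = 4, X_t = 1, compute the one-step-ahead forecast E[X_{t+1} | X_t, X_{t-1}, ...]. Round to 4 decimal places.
E[X_{t+1} \mid \mathcal F_t] = 2.1120

For an AR(p) model X_t = c + sum_i phi_i X_{t-i} + eps_t, the
one-step-ahead conditional mean is
  E[X_{t+1} | X_t, ...] = c + sum_i phi_i X_{t+1-i}.
Substitute known values:
  E[X_{t+1} | ...] = (0.08) * (1) + (0.508) * (4)
                   = 2.1120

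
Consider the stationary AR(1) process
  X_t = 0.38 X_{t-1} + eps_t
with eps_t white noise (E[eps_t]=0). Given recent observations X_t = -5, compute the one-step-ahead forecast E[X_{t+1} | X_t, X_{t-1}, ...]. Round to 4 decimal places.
E[X_{t+1} \mid \mathcal F_t] = -1.9000

For an AR(p) model X_t = c + sum_i phi_i X_{t-i} + eps_t, the
one-step-ahead conditional mean is
  E[X_{t+1} | X_t, ...] = c + sum_i phi_i X_{t+1-i}.
Substitute known values:
  E[X_{t+1} | ...] = (0.38) * (-5)
                   = -1.9000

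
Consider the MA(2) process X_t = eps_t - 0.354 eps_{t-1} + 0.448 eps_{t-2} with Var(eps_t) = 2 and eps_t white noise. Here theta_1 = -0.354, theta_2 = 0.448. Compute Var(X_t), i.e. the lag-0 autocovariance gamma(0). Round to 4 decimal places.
\gamma(0) = 2.6520

For an MA(q) process X_t = eps_t + sum_i theta_i eps_{t-i} with
Var(eps_t) = sigma^2, the variance is
  gamma(0) = sigma^2 * (1 + sum_i theta_i^2).
  sum_i theta_i^2 = (-0.354)^2 + (0.448)^2 = 0.125316 + 0.200704 = 0.32602.
  gamma(0) = 2 * (1 + 0.32602) = 2 * 1.32602 = 2.65204, which rounds to 2.6520.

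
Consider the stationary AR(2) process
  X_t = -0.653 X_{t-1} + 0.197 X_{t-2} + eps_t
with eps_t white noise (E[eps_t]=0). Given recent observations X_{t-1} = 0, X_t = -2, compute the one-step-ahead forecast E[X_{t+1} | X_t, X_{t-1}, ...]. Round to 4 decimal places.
E[X_{t+1} \mid \mathcal F_t] = 1.3060

For an AR(p) model X_t = c + sum_i phi_i X_{t-i} + eps_t, the
one-step-ahead conditional mean is
  E[X_{t+1} | X_t, ...] = c + sum_i phi_i X_{t+1-i}.
Substitute known values:
  E[X_{t+1} | ...] = (-0.653) * (-2) + (0.197) * (0)
                   = 1.3060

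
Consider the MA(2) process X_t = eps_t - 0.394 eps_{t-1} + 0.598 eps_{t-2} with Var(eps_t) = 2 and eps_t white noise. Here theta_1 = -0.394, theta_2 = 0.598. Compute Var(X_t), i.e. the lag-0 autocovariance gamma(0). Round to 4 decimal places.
\gamma(0) = 3.0257

For an MA(q) process X_t = eps_t + sum_i theta_i eps_{t-i} with
Var(eps_t) = sigma^2, the variance is
  gamma(0) = sigma^2 * (1 + sum_i theta_i^2).
  sum_i theta_i^2 = (-0.394)^2 + (0.598)^2 = 0.155236 + 0.357604 = 0.51284.
  gamma(0) = 2 * (1 + 0.51284) = 2 * 1.51284 = 3.02568, which rounds to 3.0257.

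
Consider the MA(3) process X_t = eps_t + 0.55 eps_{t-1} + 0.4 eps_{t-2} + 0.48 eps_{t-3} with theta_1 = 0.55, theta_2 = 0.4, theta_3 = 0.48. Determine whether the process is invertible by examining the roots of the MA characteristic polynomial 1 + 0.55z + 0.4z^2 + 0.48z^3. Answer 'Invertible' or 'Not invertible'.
\text{Invertible}

The MA(q) characteristic polynomial is P(z) = 1 + 0.55z + 0.4z^2 + 0.48z^3.
Invertibility requires all roots to lie outside the unit circle, i.e. |z| > 1 for every root.
Degree 3: look for a simple real root z0 first, then factor out (1 - z/z0) and solve the remaining quadratic.
Testing z0 = -1.25: P(-1.25) = 1 + (0.55)(-1.25) + (0.4)(-1.25)^2 + (0.48)(-1.25)^3
  = 1 + (-0.6875) + (0.625) + (-0.9375) = 0.  So z_0 = -1.25 is a root, |z_0| = 1.25.
Divide out the factor (1 + 0.8 z) = (1 - z/z0) (since 1/z0 = -0.8):
  P(z) = (1 + 0.8 z)(1 + (-0.25) z + (0.6) z^2)
  [check: z-coef -0.25 - (-0.8) = 0.55; z^2-coef 0.6 - (-0.8)(-0.25) = 0.4; z^3-coef -(-0.8)(0.6) = 0.48.]
Remaining roots from the quadratic factor 1 + (-0.25) z + (0.6) z^2:
  Set 1 + (-0.25) z + (0.6) z^2 = 0, i.e. a z^2 + b z + c = 0 with a = 0.6, b = -0.25, c = 1.
  Discriminant D = b^2 - 4ac = (-0.25)^2 - 4*(0.6)*1 = 0.0625 - (2.4) = -2.3375.
  D < 0, so the roots are the complex-conjugate pair z = (-b +/- i sqrt(-D)) / (2a) = 0.2083 +/- 1.2741i.
  For a conjugate pair |z|^2 = z * conj(z) = (product of roots) = c/a = 1/(0.6) = 1.666667, so |z| = sqrt(1.666667) = 1.291 for both roots.
Moduli of all roots: 1.2500, 1.2910, 1.2910.
All moduli strictly greater than 1? Yes.
Verdict: Invertible.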